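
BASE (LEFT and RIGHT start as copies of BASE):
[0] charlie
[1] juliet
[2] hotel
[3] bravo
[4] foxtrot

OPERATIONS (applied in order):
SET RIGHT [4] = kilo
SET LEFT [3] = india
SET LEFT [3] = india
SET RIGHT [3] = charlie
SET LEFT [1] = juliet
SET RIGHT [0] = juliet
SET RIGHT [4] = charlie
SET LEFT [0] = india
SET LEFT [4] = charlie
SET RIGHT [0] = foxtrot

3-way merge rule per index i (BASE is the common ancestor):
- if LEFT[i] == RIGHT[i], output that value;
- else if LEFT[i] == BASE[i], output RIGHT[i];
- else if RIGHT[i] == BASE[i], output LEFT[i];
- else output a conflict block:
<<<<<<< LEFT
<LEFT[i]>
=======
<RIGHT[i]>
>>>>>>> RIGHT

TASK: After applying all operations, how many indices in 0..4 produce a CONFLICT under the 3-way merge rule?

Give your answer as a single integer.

Final LEFT:  [india, juliet, hotel, india, charlie]
Final RIGHT: [foxtrot, juliet, hotel, charlie, charlie]
i=0: BASE=charlie L=india R=foxtrot all differ -> CONFLICT
i=1: L=juliet R=juliet -> agree -> juliet
i=2: L=hotel R=hotel -> agree -> hotel
i=3: BASE=bravo L=india R=charlie all differ -> CONFLICT
i=4: L=charlie R=charlie -> agree -> charlie
Conflict count: 2

Answer: 2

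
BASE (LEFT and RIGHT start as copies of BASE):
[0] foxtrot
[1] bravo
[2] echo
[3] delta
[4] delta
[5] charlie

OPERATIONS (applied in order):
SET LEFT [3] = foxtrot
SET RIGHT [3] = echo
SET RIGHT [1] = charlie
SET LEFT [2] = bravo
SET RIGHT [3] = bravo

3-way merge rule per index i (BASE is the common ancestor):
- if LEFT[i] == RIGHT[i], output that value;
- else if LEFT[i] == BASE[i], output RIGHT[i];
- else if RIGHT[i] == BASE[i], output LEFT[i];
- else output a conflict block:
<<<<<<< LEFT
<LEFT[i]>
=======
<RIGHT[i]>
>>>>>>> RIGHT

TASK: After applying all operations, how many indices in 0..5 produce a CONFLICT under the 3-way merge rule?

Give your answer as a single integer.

Answer: 1

Derivation:
Final LEFT:  [foxtrot, bravo, bravo, foxtrot, delta, charlie]
Final RIGHT: [foxtrot, charlie, echo, bravo, delta, charlie]
i=0: L=foxtrot R=foxtrot -> agree -> foxtrot
i=1: L=bravo=BASE, R=charlie -> take RIGHT -> charlie
i=2: L=bravo, R=echo=BASE -> take LEFT -> bravo
i=3: BASE=delta L=foxtrot R=bravo all differ -> CONFLICT
i=4: L=delta R=delta -> agree -> delta
i=5: L=charlie R=charlie -> agree -> charlie
Conflict count: 1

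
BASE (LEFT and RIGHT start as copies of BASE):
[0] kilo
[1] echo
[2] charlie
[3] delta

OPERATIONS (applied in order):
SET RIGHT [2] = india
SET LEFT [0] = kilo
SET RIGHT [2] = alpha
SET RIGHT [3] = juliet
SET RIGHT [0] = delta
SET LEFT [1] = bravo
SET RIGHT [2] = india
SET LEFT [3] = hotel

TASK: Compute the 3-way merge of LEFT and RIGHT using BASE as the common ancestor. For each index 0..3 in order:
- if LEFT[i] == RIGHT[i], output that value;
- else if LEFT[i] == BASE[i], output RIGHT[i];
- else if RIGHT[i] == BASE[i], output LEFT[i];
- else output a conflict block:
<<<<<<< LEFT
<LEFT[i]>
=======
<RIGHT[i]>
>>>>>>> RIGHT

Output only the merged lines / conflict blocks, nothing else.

Answer: delta
bravo
india
<<<<<<< LEFT
hotel
=======
juliet
>>>>>>> RIGHT

Derivation:
Final LEFT:  [kilo, bravo, charlie, hotel]
Final RIGHT: [delta, echo, india, juliet]
i=0: L=kilo=BASE, R=delta -> take RIGHT -> delta
i=1: L=bravo, R=echo=BASE -> take LEFT -> bravo
i=2: L=charlie=BASE, R=india -> take RIGHT -> india
i=3: BASE=delta L=hotel R=juliet all differ -> CONFLICT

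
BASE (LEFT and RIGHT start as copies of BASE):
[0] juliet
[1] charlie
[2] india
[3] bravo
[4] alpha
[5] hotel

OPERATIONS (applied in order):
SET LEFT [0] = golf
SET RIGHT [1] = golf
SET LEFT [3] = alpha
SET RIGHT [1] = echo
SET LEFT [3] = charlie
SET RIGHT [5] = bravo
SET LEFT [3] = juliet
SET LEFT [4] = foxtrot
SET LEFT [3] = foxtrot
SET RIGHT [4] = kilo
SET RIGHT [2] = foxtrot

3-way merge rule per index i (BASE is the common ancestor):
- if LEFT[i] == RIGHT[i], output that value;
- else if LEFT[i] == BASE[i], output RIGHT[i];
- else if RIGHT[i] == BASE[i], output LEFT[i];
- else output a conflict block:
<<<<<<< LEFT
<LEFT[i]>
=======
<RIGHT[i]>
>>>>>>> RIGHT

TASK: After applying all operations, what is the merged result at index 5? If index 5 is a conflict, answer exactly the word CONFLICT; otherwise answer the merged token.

Final LEFT:  [golf, charlie, india, foxtrot, foxtrot, hotel]
Final RIGHT: [juliet, echo, foxtrot, bravo, kilo, bravo]
i=0: L=golf, R=juliet=BASE -> take LEFT -> golf
i=1: L=charlie=BASE, R=echo -> take RIGHT -> echo
i=2: L=india=BASE, R=foxtrot -> take RIGHT -> foxtrot
i=3: L=foxtrot, R=bravo=BASE -> take LEFT -> foxtrot
i=4: BASE=alpha L=foxtrot R=kilo all differ -> CONFLICT
i=5: L=hotel=BASE, R=bravo -> take RIGHT -> bravo
Index 5 -> bravo

Answer: bravo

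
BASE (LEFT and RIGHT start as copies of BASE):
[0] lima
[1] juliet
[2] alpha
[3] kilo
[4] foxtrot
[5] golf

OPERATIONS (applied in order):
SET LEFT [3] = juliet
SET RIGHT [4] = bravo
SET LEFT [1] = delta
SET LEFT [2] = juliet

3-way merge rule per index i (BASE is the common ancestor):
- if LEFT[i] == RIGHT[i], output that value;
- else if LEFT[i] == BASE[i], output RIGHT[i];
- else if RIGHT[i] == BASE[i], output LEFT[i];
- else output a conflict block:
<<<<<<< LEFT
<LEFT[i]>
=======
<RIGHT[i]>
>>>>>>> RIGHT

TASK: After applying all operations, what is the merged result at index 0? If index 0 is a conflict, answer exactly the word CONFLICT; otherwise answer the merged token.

Final LEFT:  [lima, delta, juliet, juliet, foxtrot, golf]
Final RIGHT: [lima, juliet, alpha, kilo, bravo, golf]
i=0: L=lima R=lima -> agree -> lima
i=1: L=delta, R=juliet=BASE -> take LEFT -> delta
i=2: L=juliet, R=alpha=BASE -> take LEFT -> juliet
i=3: L=juliet, R=kilo=BASE -> take LEFT -> juliet
i=4: L=foxtrot=BASE, R=bravo -> take RIGHT -> bravo
i=5: L=golf R=golf -> agree -> golf
Index 0 -> lima

Answer: lima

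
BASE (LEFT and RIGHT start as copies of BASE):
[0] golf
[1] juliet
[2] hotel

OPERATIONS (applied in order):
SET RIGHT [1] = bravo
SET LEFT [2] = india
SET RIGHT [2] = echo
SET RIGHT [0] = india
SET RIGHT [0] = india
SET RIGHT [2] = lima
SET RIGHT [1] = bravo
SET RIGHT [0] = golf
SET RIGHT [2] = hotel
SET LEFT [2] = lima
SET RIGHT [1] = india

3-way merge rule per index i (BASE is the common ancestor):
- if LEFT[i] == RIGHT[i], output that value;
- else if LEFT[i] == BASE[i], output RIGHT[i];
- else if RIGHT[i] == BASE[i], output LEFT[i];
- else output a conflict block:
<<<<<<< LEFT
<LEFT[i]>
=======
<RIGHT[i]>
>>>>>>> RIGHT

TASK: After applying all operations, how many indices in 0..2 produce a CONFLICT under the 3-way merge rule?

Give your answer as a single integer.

Final LEFT:  [golf, juliet, lima]
Final RIGHT: [golf, india, hotel]
i=0: L=golf R=golf -> agree -> golf
i=1: L=juliet=BASE, R=india -> take RIGHT -> india
i=2: L=lima, R=hotel=BASE -> take LEFT -> lima
Conflict count: 0

Answer: 0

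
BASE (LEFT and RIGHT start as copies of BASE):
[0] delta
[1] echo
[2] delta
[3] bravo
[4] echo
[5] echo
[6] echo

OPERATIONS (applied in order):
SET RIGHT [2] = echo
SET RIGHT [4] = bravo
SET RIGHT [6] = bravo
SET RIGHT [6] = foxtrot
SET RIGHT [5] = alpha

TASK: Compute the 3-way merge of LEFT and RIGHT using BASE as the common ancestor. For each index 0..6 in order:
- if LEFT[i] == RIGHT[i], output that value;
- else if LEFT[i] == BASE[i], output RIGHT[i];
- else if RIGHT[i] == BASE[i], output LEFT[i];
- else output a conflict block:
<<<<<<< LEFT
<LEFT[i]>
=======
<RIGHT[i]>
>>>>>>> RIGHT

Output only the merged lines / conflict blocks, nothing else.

Answer: delta
echo
echo
bravo
bravo
alpha
foxtrot

Derivation:
Final LEFT:  [delta, echo, delta, bravo, echo, echo, echo]
Final RIGHT: [delta, echo, echo, bravo, bravo, alpha, foxtrot]
i=0: L=delta R=delta -> agree -> delta
i=1: L=echo R=echo -> agree -> echo
i=2: L=delta=BASE, R=echo -> take RIGHT -> echo
i=3: L=bravo R=bravo -> agree -> bravo
i=4: L=echo=BASE, R=bravo -> take RIGHT -> bravo
i=5: L=echo=BASE, R=alpha -> take RIGHT -> alpha
i=6: L=echo=BASE, R=foxtrot -> take RIGHT -> foxtrot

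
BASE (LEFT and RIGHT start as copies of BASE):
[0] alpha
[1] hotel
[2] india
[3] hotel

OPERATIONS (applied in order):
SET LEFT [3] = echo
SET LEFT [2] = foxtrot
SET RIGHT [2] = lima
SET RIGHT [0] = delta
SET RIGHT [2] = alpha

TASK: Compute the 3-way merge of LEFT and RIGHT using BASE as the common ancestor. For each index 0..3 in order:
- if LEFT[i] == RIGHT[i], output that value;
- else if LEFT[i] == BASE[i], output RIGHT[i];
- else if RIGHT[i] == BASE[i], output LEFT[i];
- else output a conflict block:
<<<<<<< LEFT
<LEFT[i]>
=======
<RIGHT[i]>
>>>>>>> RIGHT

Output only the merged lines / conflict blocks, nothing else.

Answer: delta
hotel
<<<<<<< LEFT
foxtrot
=======
alpha
>>>>>>> RIGHT
echo

Derivation:
Final LEFT:  [alpha, hotel, foxtrot, echo]
Final RIGHT: [delta, hotel, alpha, hotel]
i=0: L=alpha=BASE, R=delta -> take RIGHT -> delta
i=1: L=hotel R=hotel -> agree -> hotel
i=2: BASE=india L=foxtrot R=alpha all differ -> CONFLICT
i=3: L=echo, R=hotel=BASE -> take LEFT -> echo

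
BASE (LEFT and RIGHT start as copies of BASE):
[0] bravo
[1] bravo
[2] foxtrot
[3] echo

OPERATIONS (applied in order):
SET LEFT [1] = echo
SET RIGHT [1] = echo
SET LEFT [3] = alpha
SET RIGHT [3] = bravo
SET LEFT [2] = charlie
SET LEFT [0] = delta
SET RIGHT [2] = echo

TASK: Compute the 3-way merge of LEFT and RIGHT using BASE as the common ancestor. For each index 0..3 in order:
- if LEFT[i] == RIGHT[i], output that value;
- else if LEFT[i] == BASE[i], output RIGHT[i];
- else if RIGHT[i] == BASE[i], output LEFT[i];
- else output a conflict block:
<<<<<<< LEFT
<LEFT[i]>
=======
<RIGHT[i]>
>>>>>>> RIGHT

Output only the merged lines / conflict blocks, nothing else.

Final LEFT:  [delta, echo, charlie, alpha]
Final RIGHT: [bravo, echo, echo, bravo]
i=0: L=delta, R=bravo=BASE -> take LEFT -> delta
i=1: L=echo R=echo -> agree -> echo
i=2: BASE=foxtrot L=charlie R=echo all differ -> CONFLICT
i=3: BASE=echo L=alpha R=bravo all differ -> CONFLICT

Answer: delta
echo
<<<<<<< LEFT
charlie
=======
echo
>>>>>>> RIGHT
<<<<<<< LEFT
alpha
=======
bravo
>>>>>>> RIGHT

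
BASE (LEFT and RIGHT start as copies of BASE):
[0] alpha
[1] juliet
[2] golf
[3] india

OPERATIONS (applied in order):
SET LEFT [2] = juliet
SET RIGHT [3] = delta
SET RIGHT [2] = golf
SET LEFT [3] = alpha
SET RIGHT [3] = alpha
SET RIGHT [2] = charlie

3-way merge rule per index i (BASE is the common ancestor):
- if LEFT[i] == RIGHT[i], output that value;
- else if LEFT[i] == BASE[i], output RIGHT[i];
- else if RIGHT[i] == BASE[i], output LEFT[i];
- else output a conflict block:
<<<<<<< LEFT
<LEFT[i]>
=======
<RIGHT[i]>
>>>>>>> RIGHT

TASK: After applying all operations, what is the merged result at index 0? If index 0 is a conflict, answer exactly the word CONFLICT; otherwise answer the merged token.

Answer: alpha

Derivation:
Final LEFT:  [alpha, juliet, juliet, alpha]
Final RIGHT: [alpha, juliet, charlie, alpha]
i=0: L=alpha R=alpha -> agree -> alpha
i=1: L=juliet R=juliet -> agree -> juliet
i=2: BASE=golf L=juliet R=charlie all differ -> CONFLICT
i=3: L=alpha R=alpha -> agree -> alpha
Index 0 -> alpha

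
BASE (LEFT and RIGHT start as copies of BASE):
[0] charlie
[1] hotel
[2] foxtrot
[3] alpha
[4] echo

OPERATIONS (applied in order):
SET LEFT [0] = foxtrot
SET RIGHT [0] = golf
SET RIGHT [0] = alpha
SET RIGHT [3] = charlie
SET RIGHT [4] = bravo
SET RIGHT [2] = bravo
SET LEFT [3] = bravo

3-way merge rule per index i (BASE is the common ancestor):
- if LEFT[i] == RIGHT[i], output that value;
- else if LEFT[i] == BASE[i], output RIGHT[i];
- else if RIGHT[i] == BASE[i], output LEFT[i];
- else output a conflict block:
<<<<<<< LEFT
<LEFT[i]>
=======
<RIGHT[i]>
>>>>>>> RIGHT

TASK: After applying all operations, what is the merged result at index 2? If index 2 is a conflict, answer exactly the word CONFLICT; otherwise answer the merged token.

Answer: bravo

Derivation:
Final LEFT:  [foxtrot, hotel, foxtrot, bravo, echo]
Final RIGHT: [alpha, hotel, bravo, charlie, bravo]
i=0: BASE=charlie L=foxtrot R=alpha all differ -> CONFLICT
i=1: L=hotel R=hotel -> agree -> hotel
i=2: L=foxtrot=BASE, R=bravo -> take RIGHT -> bravo
i=3: BASE=alpha L=bravo R=charlie all differ -> CONFLICT
i=4: L=echo=BASE, R=bravo -> take RIGHT -> bravo
Index 2 -> bravo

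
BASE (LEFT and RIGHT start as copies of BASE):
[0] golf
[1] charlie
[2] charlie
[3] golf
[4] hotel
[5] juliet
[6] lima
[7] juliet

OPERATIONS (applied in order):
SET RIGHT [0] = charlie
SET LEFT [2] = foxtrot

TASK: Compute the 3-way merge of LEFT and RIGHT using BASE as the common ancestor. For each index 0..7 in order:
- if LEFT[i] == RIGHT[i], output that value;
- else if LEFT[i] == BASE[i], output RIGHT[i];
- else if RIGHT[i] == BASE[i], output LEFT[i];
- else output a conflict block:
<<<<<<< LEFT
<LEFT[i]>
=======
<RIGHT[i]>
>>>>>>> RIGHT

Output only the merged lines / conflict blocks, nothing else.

Final LEFT:  [golf, charlie, foxtrot, golf, hotel, juliet, lima, juliet]
Final RIGHT: [charlie, charlie, charlie, golf, hotel, juliet, lima, juliet]
i=0: L=golf=BASE, R=charlie -> take RIGHT -> charlie
i=1: L=charlie R=charlie -> agree -> charlie
i=2: L=foxtrot, R=charlie=BASE -> take LEFT -> foxtrot
i=3: L=golf R=golf -> agree -> golf
i=4: L=hotel R=hotel -> agree -> hotel
i=5: L=juliet R=juliet -> agree -> juliet
i=6: L=lima R=lima -> agree -> lima
i=7: L=juliet R=juliet -> agree -> juliet

Answer: charlie
charlie
foxtrot
golf
hotel
juliet
lima
juliet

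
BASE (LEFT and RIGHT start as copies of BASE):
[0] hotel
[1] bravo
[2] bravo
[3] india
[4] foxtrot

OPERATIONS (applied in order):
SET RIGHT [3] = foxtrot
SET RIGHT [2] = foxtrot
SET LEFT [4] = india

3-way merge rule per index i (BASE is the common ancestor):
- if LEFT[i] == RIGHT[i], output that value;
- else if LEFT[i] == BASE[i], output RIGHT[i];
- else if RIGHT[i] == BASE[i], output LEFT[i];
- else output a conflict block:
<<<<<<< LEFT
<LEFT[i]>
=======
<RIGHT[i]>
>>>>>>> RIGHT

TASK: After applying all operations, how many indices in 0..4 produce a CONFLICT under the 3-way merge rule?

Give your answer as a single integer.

Answer: 0

Derivation:
Final LEFT:  [hotel, bravo, bravo, india, india]
Final RIGHT: [hotel, bravo, foxtrot, foxtrot, foxtrot]
i=0: L=hotel R=hotel -> agree -> hotel
i=1: L=bravo R=bravo -> agree -> bravo
i=2: L=bravo=BASE, R=foxtrot -> take RIGHT -> foxtrot
i=3: L=india=BASE, R=foxtrot -> take RIGHT -> foxtrot
i=4: L=india, R=foxtrot=BASE -> take LEFT -> india
Conflict count: 0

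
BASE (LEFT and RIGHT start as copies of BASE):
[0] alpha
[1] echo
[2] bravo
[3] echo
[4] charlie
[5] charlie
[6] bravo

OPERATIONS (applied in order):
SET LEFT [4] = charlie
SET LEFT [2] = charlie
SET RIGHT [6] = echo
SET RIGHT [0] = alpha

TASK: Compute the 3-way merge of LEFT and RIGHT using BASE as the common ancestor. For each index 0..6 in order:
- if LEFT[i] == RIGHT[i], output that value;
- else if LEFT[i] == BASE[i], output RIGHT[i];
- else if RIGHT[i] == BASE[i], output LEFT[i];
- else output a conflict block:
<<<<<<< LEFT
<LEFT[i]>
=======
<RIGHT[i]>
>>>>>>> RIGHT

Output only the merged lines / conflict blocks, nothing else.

Final LEFT:  [alpha, echo, charlie, echo, charlie, charlie, bravo]
Final RIGHT: [alpha, echo, bravo, echo, charlie, charlie, echo]
i=0: L=alpha R=alpha -> agree -> alpha
i=1: L=echo R=echo -> agree -> echo
i=2: L=charlie, R=bravo=BASE -> take LEFT -> charlie
i=3: L=echo R=echo -> agree -> echo
i=4: L=charlie R=charlie -> agree -> charlie
i=5: L=charlie R=charlie -> agree -> charlie
i=6: L=bravo=BASE, R=echo -> take RIGHT -> echo

Answer: alpha
echo
charlie
echo
charlie
charlie
echo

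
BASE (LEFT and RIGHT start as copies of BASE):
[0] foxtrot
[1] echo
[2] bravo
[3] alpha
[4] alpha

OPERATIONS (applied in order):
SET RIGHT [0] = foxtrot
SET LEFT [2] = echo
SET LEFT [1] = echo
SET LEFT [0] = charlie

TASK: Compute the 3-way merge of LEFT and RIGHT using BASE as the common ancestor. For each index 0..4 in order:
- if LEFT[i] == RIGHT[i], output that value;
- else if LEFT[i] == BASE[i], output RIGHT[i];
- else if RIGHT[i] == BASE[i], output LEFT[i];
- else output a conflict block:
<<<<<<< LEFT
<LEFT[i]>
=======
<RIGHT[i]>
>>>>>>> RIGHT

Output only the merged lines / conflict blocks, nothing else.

Answer: charlie
echo
echo
alpha
alpha

Derivation:
Final LEFT:  [charlie, echo, echo, alpha, alpha]
Final RIGHT: [foxtrot, echo, bravo, alpha, alpha]
i=0: L=charlie, R=foxtrot=BASE -> take LEFT -> charlie
i=1: L=echo R=echo -> agree -> echo
i=2: L=echo, R=bravo=BASE -> take LEFT -> echo
i=3: L=alpha R=alpha -> agree -> alpha
i=4: L=alpha R=alpha -> agree -> alpha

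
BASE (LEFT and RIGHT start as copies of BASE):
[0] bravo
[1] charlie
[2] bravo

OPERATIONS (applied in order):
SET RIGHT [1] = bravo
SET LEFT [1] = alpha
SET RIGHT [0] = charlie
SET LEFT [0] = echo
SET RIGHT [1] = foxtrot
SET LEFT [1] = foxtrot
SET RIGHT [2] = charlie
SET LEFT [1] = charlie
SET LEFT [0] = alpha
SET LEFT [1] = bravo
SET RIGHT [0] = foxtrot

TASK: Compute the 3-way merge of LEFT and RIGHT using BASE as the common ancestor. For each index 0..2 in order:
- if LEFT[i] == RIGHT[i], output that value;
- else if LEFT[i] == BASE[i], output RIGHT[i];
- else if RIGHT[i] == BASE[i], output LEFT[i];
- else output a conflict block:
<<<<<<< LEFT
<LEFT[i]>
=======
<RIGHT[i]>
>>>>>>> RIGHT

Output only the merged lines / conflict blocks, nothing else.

Answer: <<<<<<< LEFT
alpha
=======
foxtrot
>>>>>>> RIGHT
<<<<<<< LEFT
bravo
=======
foxtrot
>>>>>>> RIGHT
charlie

Derivation:
Final LEFT:  [alpha, bravo, bravo]
Final RIGHT: [foxtrot, foxtrot, charlie]
i=0: BASE=bravo L=alpha R=foxtrot all differ -> CONFLICT
i=1: BASE=charlie L=bravo R=foxtrot all differ -> CONFLICT
i=2: L=bravo=BASE, R=charlie -> take RIGHT -> charlie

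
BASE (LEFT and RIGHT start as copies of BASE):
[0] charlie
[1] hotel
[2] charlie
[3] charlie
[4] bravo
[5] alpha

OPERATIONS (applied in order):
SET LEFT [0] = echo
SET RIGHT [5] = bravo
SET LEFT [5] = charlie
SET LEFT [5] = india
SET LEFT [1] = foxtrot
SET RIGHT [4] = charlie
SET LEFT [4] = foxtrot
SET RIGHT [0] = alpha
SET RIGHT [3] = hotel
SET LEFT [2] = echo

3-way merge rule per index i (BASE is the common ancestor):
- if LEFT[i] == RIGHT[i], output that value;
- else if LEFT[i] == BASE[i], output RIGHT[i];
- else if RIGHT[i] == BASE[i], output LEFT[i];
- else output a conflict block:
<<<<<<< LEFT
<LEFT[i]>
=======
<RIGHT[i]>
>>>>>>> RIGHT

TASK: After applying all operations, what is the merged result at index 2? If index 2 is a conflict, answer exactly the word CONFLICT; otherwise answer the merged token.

Answer: echo

Derivation:
Final LEFT:  [echo, foxtrot, echo, charlie, foxtrot, india]
Final RIGHT: [alpha, hotel, charlie, hotel, charlie, bravo]
i=0: BASE=charlie L=echo R=alpha all differ -> CONFLICT
i=1: L=foxtrot, R=hotel=BASE -> take LEFT -> foxtrot
i=2: L=echo, R=charlie=BASE -> take LEFT -> echo
i=3: L=charlie=BASE, R=hotel -> take RIGHT -> hotel
i=4: BASE=bravo L=foxtrot R=charlie all differ -> CONFLICT
i=5: BASE=alpha L=india R=bravo all differ -> CONFLICT
Index 2 -> echo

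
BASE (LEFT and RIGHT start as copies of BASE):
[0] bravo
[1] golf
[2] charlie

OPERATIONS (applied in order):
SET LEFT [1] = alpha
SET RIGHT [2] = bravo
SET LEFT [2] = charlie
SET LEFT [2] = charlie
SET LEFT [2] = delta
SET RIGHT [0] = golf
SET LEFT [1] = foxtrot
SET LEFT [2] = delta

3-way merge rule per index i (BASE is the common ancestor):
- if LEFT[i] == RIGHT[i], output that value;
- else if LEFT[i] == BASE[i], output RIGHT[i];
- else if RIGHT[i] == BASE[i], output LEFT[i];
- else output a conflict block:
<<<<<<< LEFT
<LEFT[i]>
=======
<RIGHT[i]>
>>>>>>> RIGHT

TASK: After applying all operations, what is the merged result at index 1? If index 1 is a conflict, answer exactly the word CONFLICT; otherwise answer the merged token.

Final LEFT:  [bravo, foxtrot, delta]
Final RIGHT: [golf, golf, bravo]
i=0: L=bravo=BASE, R=golf -> take RIGHT -> golf
i=1: L=foxtrot, R=golf=BASE -> take LEFT -> foxtrot
i=2: BASE=charlie L=delta R=bravo all differ -> CONFLICT
Index 1 -> foxtrot

Answer: foxtrot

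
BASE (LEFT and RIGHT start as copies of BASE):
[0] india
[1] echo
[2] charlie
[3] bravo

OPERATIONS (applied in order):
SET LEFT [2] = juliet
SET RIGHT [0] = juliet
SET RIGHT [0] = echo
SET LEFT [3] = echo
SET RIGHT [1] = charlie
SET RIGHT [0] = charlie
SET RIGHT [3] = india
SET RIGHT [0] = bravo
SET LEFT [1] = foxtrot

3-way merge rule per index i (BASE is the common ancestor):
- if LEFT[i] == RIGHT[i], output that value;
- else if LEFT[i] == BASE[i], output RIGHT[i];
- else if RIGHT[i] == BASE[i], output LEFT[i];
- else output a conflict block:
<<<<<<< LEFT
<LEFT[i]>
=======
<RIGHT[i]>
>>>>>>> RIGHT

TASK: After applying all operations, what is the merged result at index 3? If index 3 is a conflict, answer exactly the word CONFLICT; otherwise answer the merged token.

Final LEFT:  [india, foxtrot, juliet, echo]
Final RIGHT: [bravo, charlie, charlie, india]
i=0: L=india=BASE, R=bravo -> take RIGHT -> bravo
i=1: BASE=echo L=foxtrot R=charlie all differ -> CONFLICT
i=2: L=juliet, R=charlie=BASE -> take LEFT -> juliet
i=3: BASE=bravo L=echo R=india all differ -> CONFLICT
Index 3 -> CONFLICT

Answer: CONFLICT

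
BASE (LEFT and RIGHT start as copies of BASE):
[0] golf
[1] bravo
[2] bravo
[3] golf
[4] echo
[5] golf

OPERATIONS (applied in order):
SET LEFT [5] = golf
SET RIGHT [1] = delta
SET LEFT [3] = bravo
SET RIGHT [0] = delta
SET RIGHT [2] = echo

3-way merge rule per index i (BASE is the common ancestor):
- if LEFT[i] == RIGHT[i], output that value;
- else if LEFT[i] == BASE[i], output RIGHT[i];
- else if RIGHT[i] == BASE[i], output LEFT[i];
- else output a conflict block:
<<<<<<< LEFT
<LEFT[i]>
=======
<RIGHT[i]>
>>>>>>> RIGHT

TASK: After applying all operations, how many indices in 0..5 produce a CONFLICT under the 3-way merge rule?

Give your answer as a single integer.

Answer: 0

Derivation:
Final LEFT:  [golf, bravo, bravo, bravo, echo, golf]
Final RIGHT: [delta, delta, echo, golf, echo, golf]
i=0: L=golf=BASE, R=delta -> take RIGHT -> delta
i=1: L=bravo=BASE, R=delta -> take RIGHT -> delta
i=2: L=bravo=BASE, R=echo -> take RIGHT -> echo
i=3: L=bravo, R=golf=BASE -> take LEFT -> bravo
i=4: L=echo R=echo -> agree -> echo
i=5: L=golf R=golf -> agree -> golf
Conflict count: 0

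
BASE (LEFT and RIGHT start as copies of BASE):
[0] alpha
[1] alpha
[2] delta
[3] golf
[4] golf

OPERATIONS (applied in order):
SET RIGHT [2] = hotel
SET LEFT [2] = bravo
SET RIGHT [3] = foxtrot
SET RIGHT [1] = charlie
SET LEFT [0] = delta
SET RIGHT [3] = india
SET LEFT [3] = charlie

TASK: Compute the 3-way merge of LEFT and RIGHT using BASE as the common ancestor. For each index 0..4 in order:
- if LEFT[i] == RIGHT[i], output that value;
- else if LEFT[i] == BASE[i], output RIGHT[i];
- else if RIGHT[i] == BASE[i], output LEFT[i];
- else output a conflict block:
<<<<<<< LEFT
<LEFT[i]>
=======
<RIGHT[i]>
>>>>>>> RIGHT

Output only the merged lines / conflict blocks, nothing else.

Final LEFT:  [delta, alpha, bravo, charlie, golf]
Final RIGHT: [alpha, charlie, hotel, india, golf]
i=0: L=delta, R=alpha=BASE -> take LEFT -> delta
i=1: L=alpha=BASE, R=charlie -> take RIGHT -> charlie
i=2: BASE=delta L=bravo R=hotel all differ -> CONFLICT
i=3: BASE=golf L=charlie R=india all differ -> CONFLICT
i=4: L=golf R=golf -> agree -> golf

Answer: delta
charlie
<<<<<<< LEFT
bravo
=======
hotel
>>>>>>> RIGHT
<<<<<<< LEFT
charlie
=======
india
>>>>>>> RIGHT
golf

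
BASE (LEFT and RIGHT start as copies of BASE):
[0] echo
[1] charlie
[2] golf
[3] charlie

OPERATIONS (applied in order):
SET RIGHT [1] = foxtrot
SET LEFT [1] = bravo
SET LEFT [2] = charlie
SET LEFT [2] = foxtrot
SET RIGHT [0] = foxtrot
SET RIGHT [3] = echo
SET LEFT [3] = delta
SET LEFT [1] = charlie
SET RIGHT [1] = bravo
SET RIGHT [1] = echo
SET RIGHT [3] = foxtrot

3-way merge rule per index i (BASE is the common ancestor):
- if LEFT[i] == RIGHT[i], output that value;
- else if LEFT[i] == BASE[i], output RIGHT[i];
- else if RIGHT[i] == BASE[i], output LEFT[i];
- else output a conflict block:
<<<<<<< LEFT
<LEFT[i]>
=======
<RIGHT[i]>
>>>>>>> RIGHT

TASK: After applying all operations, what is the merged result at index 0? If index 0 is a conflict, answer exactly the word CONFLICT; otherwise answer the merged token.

Answer: foxtrot

Derivation:
Final LEFT:  [echo, charlie, foxtrot, delta]
Final RIGHT: [foxtrot, echo, golf, foxtrot]
i=0: L=echo=BASE, R=foxtrot -> take RIGHT -> foxtrot
i=1: L=charlie=BASE, R=echo -> take RIGHT -> echo
i=2: L=foxtrot, R=golf=BASE -> take LEFT -> foxtrot
i=3: BASE=charlie L=delta R=foxtrot all differ -> CONFLICT
Index 0 -> foxtrot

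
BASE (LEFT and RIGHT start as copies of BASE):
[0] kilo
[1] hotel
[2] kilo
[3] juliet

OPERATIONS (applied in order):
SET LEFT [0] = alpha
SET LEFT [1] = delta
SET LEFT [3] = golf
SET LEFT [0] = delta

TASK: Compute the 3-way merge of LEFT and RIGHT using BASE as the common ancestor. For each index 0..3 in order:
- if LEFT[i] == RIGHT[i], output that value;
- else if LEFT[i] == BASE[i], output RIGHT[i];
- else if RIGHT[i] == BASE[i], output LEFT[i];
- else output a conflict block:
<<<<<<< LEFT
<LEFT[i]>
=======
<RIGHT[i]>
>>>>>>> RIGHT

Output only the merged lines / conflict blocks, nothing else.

Final LEFT:  [delta, delta, kilo, golf]
Final RIGHT: [kilo, hotel, kilo, juliet]
i=0: L=delta, R=kilo=BASE -> take LEFT -> delta
i=1: L=delta, R=hotel=BASE -> take LEFT -> delta
i=2: L=kilo R=kilo -> agree -> kilo
i=3: L=golf, R=juliet=BASE -> take LEFT -> golf

Answer: delta
delta
kilo
golf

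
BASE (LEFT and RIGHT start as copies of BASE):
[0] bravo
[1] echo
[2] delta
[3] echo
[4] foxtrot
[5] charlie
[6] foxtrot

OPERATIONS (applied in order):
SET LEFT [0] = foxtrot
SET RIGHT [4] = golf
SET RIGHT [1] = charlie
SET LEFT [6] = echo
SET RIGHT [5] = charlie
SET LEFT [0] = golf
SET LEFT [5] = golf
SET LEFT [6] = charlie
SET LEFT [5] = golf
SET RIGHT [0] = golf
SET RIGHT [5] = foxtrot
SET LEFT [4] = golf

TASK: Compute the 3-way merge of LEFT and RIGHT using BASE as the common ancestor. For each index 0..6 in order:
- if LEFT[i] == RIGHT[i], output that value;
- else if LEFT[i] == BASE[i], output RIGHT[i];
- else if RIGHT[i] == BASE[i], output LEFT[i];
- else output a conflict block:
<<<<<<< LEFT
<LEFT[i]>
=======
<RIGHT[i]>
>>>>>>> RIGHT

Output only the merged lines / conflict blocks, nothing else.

Answer: golf
charlie
delta
echo
golf
<<<<<<< LEFT
golf
=======
foxtrot
>>>>>>> RIGHT
charlie

Derivation:
Final LEFT:  [golf, echo, delta, echo, golf, golf, charlie]
Final RIGHT: [golf, charlie, delta, echo, golf, foxtrot, foxtrot]
i=0: L=golf R=golf -> agree -> golf
i=1: L=echo=BASE, R=charlie -> take RIGHT -> charlie
i=2: L=delta R=delta -> agree -> delta
i=3: L=echo R=echo -> agree -> echo
i=4: L=golf R=golf -> agree -> golf
i=5: BASE=charlie L=golf R=foxtrot all differ -> CONFLICT
i=6: L=charlie, R=foxtrot=BASE -> take LEFT -> charlie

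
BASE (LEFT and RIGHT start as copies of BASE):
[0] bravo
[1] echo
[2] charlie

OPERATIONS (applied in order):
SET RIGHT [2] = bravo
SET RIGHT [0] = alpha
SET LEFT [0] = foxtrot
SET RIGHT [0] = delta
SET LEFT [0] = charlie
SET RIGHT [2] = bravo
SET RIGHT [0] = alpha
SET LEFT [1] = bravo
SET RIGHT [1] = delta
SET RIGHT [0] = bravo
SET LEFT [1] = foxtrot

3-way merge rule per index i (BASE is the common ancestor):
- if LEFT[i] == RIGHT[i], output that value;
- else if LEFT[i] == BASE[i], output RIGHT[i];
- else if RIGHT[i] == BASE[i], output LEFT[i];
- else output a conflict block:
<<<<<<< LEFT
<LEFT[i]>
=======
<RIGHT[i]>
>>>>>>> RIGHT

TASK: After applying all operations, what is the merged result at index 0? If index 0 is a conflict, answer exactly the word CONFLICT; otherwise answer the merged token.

Answer: charlie

Derivation:
Final LEFT:  [charlie, foxtrot, charlie]
Final RIGHT: [bravo, delta, bravo]
i=0: L=charlie, R=bravo=BASE -> take LEFT -> charlie
i=1: BASE=echo L=foxtrot R=delta all differ -> CONFLICT
i=2: L=charlie=BASE, R=bravo -> take RIGHT -> bravo
Index 0 -> charlie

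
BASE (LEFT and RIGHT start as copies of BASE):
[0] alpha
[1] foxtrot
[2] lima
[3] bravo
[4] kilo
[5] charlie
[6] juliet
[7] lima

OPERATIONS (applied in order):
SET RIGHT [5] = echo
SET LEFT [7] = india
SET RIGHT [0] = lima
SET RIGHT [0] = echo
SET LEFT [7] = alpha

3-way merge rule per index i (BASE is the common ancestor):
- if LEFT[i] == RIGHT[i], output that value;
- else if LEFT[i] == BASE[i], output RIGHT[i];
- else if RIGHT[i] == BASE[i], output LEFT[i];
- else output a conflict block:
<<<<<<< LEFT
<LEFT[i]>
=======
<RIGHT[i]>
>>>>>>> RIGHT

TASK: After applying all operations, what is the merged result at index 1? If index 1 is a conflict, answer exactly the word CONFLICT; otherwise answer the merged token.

Final LEFT:  [alpha, foxtrot, lima, bravo, kilo, charlie, juliet, alpha]
Final RIGHT: [echo, foxtrot, lima, bravo, kilo, echo, juliet, lima]
i=0: L=alpha=BASE, R=echo -> take RIGHT -> echo
i=1: L=foxtrot R=foxtrot -> agree -> foxtrot
i=2: L=lima R=lima -> agree -> lima
i=3: L=bravo R=bravo -> agree -> bravo
i=4: L=kilo R=kilo -> agree -> kilo
i=5: L=charlie=BASE, R=echo -> take RIGHT -> echo
i=6: L=juliet R=juliet -> agree -> juliet
i=7: L=alpha, R=lima=BASE -> take LEFT -> alpha
Index 1 -> foxtrot

Answer: foxtrot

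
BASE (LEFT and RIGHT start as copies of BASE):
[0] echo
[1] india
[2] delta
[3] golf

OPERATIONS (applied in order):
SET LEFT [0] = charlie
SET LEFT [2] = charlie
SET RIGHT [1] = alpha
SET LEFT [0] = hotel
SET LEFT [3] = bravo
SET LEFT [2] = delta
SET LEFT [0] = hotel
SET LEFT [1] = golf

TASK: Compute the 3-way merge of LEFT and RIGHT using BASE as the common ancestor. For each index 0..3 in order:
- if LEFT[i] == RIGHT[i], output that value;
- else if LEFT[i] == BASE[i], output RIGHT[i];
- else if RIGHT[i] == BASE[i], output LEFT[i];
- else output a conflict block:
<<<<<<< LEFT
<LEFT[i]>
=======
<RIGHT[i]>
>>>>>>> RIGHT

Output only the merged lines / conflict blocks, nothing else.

Answer: hotel
<<<<<<< LEFT
golf
=======
alpha
>>>>>>> RIGHT
delta
bravo

Derivation:
Final LEFT:  [hotel, golf, delta, bravo]
Final RIGHT: [echo, alpha, delta, golf]
i=0: L=hotel, R=echo=BASE -> take LEFT -> hotel
i=1: BASE=india L=golf R=alpha all differ -> CONFLICT
i=2: L=delta R=delta -> agree -> delta
i=3: L=bravo, R=golf=BASE -> take LEFT -> bravo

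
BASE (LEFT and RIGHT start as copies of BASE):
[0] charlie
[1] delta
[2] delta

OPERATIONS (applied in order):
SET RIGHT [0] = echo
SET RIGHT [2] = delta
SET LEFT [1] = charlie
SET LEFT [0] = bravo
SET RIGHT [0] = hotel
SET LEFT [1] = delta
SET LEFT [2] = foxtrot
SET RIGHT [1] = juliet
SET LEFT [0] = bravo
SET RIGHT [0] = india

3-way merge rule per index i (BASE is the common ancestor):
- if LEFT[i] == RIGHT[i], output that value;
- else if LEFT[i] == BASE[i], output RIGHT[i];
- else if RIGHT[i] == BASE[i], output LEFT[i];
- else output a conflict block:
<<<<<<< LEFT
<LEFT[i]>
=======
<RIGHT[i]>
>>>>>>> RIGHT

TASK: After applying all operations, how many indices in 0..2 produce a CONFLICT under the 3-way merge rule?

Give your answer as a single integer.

Answer: 1

Derivation:
Final LEFT:  [bravo, delta, foxtrot]
Final RIGHT: [india, juliet, delta]
i=0: BASE=charlie L=bravo R=india all differ -> CONFLICT
i=1: L=delta=BASE, R=juliet -> take RIGHT -> juliet
i=2: L=foxtrot, R=delta=BASE -> take LEFT -> foxtrot
Conflict count: 1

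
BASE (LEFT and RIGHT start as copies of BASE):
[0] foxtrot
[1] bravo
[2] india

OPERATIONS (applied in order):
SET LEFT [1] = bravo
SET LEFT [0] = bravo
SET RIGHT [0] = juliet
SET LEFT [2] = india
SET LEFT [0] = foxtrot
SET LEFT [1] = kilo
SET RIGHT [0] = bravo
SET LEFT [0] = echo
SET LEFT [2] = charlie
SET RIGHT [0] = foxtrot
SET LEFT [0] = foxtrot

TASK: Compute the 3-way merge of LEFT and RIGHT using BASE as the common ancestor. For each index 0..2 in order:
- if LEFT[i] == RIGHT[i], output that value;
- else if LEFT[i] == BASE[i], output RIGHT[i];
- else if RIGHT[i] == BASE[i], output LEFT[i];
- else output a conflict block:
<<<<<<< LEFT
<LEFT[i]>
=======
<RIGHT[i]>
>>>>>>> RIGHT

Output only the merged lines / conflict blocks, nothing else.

Answer: foxtrot
kilo
charlie

Derivation:
Final LEFT:  [foxtrot, kilo, charlie]
Final RIGHT: [foxtrot, bravo, india]
i=0: L=foxtrot R=foxtrot -> agree -> foxtrot
i=1: L=kilo, R=bravo=BASE -> take LEFT -> kilo
i=2: L=charlie, R=india=BASE -> take LEFT -> charlie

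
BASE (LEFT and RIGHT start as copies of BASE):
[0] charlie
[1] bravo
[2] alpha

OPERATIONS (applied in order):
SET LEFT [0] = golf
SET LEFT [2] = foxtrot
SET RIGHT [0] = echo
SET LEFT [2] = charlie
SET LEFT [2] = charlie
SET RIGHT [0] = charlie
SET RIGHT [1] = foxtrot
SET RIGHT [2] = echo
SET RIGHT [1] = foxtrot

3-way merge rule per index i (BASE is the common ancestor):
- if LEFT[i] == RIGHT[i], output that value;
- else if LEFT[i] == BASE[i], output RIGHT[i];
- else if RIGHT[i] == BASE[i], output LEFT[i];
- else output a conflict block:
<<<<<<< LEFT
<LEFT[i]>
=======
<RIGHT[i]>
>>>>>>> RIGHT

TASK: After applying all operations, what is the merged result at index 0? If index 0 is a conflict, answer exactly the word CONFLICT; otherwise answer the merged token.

Final LEFT:  [golf, bravo, charlie]
Final RIGHT: [charlie, foxtrot, echo]
i=0: L=golf, R=charlie=BASE -> take LEFT -> golf
i=1: L=bravo=BASE, R=foxtrot -> take RIGHT -> foxtrot
i=2: BASE=alpha L=charlie R=echo all differ -> CONFLICT
Index 0 -> golf

Answer: golf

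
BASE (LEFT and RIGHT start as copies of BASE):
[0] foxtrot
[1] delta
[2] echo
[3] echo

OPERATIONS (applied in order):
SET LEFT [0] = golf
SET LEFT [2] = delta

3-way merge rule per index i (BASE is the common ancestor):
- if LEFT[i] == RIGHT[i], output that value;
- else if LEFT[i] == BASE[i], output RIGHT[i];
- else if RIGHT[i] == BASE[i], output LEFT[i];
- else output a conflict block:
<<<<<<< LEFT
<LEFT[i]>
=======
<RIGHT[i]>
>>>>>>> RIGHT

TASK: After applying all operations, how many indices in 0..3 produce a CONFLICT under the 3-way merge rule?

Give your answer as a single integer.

Answer: 0

Derivation:
Final LEFT:  [golf, delta, delta, echo]
Final RIGHT: [foxtrot, delta, echo, echo]
i=0: L=golf, R=foxtrot=BASE -> take LEFT -> golf
i=1: L=delta R=delta -> agree -> delta
i=2: L=delta, R=echo=BASE -> take LEFT -> delta
i=3: L=echo R=echo -> agree -> echo
Conflict count: 0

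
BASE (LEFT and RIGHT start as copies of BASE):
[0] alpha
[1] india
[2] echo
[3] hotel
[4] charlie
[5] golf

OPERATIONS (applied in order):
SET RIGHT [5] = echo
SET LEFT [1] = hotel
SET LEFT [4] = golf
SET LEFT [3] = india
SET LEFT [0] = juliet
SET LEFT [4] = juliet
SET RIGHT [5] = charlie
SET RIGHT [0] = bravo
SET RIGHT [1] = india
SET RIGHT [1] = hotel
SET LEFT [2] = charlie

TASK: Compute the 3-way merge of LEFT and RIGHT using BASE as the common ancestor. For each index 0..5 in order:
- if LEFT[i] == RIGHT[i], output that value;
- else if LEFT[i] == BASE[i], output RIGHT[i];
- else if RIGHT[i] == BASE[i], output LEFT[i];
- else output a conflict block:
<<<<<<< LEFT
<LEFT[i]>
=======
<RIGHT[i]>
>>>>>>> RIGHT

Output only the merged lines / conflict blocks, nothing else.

Final LEFT:  [juliet, hotel, charlie, india, juliet, golf]
Final RIGHT: [bravo, hotel, echo, hotel, charlie, charlie]
i=0: BASE=alpha L=juliet R=bravo all differ -> CONFLICT
i=1: L=hotel R=hotel -> agree -> hotel
i=2: L=charlie, R=echo=BASE -> take LEFT -> charlie
i=3: L=india, R=hotel=BASE -> take LEFT -> india
i=4: L=juliet, R=charlie=BASE -> take LEFT -> juliet
i=5: L=golf=BASE, R=charlie -> take RIGHT -> charlie

Answer: <<<<<<< LEFT
juliet
=======
bravo
>>>>>>> RIGHT
hotel
charlie
india
juliet
charlie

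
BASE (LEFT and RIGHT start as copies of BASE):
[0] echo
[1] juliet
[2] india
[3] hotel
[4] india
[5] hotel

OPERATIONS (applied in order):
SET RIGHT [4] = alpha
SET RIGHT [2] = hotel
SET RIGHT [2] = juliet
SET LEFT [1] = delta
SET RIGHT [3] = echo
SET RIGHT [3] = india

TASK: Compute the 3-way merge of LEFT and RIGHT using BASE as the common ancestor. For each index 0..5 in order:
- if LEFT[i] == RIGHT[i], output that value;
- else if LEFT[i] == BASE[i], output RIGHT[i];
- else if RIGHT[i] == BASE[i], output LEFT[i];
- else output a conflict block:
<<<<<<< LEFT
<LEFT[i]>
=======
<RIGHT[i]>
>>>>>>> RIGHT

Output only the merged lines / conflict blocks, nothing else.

Final LEFT:  [echo, delta, india, hotel, india, hotel]
Final RIGHT: [echo, juliet, juliet, india, alpha, hotel]
i=0: L=echo R=echo -> agree -> echo
i=1: L=delta, R=juliet=BASE -> take LEFT -> delta
i=2: L=india=BASE, R=juliet -> take RIGHT -> juliet
i=3: L=hotel=BASE, R=india -> take RIGHT -> india
i=4: L=india=BASE, R=alpha -> take RIGHT -> alpha
i=5: L=hotel R=hotel -> agree -> hotel

Answer: echo
delta
juliet
india
alpha
hotel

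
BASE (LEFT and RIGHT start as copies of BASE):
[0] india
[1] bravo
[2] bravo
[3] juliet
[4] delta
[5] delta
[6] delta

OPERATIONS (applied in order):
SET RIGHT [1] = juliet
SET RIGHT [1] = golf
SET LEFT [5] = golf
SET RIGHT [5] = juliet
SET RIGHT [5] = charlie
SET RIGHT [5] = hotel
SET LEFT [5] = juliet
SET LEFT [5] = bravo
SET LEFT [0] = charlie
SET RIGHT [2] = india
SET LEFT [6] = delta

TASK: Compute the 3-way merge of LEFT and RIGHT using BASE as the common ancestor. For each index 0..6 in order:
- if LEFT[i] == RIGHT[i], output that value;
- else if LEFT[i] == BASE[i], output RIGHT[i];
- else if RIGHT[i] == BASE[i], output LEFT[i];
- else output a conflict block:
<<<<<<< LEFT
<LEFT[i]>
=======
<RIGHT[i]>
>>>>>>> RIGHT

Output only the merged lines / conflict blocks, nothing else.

Answer: charlie
golf
india
juliet
delta
<<<<<<< LEFT
bravo
=======
hotel
>>>>>>> RIGHT
delta

Derivation:
Final LEFT:  [charlie, bravo, bravo, juliet, delta, bravo, delta]
Final RIGHT: [india, golf, india, juliet, delta, hotel, delta]
i=0: L=charlie, R=india=BASE -> take LEFT -> charlie
i=1: L=bravo=BASE, R=golf -> take RIGHT -> golf
i=2: L=bravo=BASE, R=india -> take RIGHT -> india
i=3: L=juliet R=juliet -> agree -> juliet
i=4: L=delta R=delta -> agree -> delta
i=5: BASE=delta L=bravo R=hotel all differ -> CONFLICT
i=6: L=delta R=delta -> agree -> delta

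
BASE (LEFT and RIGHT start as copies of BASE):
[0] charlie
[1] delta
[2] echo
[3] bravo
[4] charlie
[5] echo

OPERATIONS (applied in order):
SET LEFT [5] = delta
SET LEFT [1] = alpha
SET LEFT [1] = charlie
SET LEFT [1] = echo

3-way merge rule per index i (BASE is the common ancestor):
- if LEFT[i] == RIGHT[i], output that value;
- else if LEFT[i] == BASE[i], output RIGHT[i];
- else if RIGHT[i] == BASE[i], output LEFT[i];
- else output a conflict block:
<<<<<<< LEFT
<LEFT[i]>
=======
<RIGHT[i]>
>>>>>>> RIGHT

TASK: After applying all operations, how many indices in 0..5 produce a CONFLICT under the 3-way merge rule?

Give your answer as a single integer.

Answer: 0

Derivation:
Final LEFT:  [charlie, echo, echo, bravo, charlie, delta]
Final RIGHT: [charlie, delta, echo, bravo, charlie, echo]
i=0: L=charlie R=charlie -> agree -> charlie
i=1: L=echo, R=delta=BASE -> take LEFT -> echo
i=2: L=echo R=echo -> agree -> echo
i=3: L=bravo R=bravo -> agree -> bravo
i=4: L=charlie R=charlie -> agree -> charlie
i=5: L=delta, R=echo=BASE -> take LEFT -> delta
Conflict count: 0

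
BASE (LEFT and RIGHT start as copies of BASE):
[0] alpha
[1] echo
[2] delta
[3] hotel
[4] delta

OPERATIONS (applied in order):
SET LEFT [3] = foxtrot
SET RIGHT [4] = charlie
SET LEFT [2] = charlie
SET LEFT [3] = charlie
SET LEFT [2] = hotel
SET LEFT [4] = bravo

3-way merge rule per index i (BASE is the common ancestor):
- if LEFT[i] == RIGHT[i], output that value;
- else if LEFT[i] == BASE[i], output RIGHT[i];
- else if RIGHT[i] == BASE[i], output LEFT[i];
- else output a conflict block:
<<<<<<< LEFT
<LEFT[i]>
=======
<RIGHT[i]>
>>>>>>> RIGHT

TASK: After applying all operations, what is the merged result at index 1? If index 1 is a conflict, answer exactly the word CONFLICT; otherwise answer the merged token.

Final LEFT:  [alpha, echo, hotel, charlie, bravo]
Final RIGHT: [alpha, echo, delta, hotel, charlie]
i=0: L=alpha R=alpha -> agree -> alpha
i=1: L=echo R=echo -> agree -> echo
i=2: L=hotel, R=delta=BASE -> take LEFT -> hotel
i=3: L=charlie, R=hotel=BASE -> take LEFT -> charlie
i=4: BASE=delta L=bravo R=charlie all differ -> CONFLICT
Index 1 -> echo

Answer: echo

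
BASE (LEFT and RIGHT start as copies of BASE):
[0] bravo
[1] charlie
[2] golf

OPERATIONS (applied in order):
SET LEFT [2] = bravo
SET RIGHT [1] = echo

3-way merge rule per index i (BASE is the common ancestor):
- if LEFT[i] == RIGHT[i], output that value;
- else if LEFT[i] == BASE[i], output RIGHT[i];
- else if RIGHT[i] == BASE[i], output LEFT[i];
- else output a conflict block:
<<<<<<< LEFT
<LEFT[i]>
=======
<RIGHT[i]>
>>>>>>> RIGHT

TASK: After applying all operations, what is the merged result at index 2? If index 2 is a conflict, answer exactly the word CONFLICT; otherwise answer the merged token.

Final LEFT:  [bravo, charlie, bravo]
Final RIGHT: [bravo, echo, golf]
i=0: L=bravo R=bravo -> agree -> bravo
i=1: L=charlie=BASE, R=echo -> take RIGHT -> echo
i=2: L=bravo, R=golf=BASE -> take LEFT -> bravo
Index 2 -> bravo

Answer: bravo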